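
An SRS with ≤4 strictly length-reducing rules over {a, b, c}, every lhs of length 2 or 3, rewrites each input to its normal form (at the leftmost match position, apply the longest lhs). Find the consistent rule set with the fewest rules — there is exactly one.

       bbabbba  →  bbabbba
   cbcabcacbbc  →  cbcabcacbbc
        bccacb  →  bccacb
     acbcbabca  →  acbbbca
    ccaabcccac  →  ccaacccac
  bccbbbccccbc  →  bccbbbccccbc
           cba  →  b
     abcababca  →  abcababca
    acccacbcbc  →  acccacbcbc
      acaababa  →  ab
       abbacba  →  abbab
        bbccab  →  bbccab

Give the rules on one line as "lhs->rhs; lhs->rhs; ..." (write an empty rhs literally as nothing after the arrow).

aaa->; aab->aa; cba->b

  | bbabbba
  | cbcabcacbbc
  | bccacb
  | acbcbabca => acbbbca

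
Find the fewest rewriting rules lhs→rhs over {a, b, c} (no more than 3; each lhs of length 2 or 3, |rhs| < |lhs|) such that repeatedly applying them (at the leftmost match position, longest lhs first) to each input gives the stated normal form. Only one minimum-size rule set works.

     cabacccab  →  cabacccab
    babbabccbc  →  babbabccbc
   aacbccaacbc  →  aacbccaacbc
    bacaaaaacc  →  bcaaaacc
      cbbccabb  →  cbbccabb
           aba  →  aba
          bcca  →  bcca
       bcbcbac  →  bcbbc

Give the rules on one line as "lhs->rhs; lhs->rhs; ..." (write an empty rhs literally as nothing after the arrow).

aca->c; cba->b

  | cabacccab
  | babbabccbc
  | aacbccaacbc
  | bacaaaaacc => bcaaaacc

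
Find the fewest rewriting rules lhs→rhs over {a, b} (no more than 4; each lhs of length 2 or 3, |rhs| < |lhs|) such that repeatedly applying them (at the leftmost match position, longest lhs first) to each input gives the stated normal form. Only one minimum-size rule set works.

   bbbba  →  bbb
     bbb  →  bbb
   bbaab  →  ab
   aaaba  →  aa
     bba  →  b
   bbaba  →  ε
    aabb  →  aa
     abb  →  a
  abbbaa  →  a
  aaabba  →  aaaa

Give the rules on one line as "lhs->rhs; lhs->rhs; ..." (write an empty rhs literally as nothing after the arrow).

aba->; abb->a; ba->; bab->ab

  | bbbba => bbb
  | bbb
  | bbaab => bab => ab
  | aaaba => aa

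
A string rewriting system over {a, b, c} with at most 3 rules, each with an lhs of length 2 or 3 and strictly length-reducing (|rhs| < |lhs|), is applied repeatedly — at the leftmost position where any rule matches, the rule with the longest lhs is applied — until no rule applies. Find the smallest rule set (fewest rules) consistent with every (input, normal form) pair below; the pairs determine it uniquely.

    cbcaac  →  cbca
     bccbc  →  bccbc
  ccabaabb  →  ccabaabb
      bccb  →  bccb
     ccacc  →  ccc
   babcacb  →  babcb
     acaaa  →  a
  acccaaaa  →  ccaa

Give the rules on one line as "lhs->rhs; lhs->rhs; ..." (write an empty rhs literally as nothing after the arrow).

  | cbcaac => cbca
  | bccbc
  | ccabaabb
  | bccb

aaa->a; ac->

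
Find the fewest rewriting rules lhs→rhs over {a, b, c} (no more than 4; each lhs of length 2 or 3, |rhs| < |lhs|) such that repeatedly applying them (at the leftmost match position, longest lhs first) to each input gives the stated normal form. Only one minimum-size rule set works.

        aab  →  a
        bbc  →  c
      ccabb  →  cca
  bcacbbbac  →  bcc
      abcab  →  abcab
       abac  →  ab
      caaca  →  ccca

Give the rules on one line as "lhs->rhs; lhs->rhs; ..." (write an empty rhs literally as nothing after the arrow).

  | aab => cb => a
  | bbc => c
  | ccabb => cca
  | bcacbbbac => bcbbbac => babbac => baac => bcc

aa->c; ac->; bb->; cb->a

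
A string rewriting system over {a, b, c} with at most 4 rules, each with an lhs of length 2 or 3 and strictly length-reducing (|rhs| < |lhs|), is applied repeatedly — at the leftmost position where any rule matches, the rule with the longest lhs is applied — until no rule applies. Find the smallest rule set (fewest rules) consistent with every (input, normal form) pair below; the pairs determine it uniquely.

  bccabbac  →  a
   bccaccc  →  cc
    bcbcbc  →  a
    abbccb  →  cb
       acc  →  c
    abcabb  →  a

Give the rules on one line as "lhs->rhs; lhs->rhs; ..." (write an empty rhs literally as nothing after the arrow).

ab->a; ac->; bc->a

  | bccabbac => acabbac => abbac => abac => aac => a
  | bccaccc => acaccc => accc => cc
  | bcbcbc => abcbc => acbc => bc => a
  | abbccb => abccb => accb => cb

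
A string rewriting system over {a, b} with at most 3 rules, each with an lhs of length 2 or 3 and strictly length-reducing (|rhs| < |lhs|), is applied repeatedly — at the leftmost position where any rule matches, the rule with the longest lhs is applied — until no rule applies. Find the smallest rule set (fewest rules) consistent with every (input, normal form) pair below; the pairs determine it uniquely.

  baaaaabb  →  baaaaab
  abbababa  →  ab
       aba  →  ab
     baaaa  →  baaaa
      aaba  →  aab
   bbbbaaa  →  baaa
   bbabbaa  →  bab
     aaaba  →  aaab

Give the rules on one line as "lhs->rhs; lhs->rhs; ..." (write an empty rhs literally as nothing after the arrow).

  | baaaaabb => baaaaab
  | abbababa => abababa => abbaba => ababa => abba => aba => ab
  | aba => ab
  | baaaa

aba->ab; bb->b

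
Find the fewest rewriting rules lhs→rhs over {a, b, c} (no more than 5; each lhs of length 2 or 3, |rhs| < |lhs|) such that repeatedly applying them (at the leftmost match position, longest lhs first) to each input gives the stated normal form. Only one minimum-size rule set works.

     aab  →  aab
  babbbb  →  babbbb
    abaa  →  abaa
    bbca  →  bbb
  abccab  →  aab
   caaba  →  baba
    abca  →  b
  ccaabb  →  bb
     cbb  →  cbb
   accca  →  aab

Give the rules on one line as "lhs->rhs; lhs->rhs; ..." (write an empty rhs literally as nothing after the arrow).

  | aab
  | babbbb
  | abaa
  | bbca => bbb

aaa->; abc->c; ca->b; cc->a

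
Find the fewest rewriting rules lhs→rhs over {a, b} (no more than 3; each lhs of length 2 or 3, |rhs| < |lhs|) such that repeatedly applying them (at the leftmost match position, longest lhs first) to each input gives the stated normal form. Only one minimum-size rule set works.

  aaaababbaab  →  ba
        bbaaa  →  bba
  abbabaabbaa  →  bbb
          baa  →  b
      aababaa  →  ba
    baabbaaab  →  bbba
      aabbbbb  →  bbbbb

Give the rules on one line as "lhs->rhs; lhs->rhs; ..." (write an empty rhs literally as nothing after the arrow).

  | aaaababbaab => aababbaab => babbaab => babaab => baaab => bab => ba
  | bbaaa => bba
  | abbabaabbaa => ababaabbaa => aabaabbaa => baabbaa => bbbaa => bbb
  | baa => b

aa->; ab->a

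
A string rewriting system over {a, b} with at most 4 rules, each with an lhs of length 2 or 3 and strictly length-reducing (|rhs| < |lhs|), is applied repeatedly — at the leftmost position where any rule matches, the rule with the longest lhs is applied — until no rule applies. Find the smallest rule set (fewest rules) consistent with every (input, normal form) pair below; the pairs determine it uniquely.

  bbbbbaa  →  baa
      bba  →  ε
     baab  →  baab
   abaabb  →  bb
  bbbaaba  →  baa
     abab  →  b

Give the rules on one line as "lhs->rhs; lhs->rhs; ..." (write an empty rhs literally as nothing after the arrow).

aba->bb; abb->aa; bba->; bbb->b

  | bbbbbaa => bbbaa => baa
  | bba => ε
  | baab
  | abaabb => bbabb => bb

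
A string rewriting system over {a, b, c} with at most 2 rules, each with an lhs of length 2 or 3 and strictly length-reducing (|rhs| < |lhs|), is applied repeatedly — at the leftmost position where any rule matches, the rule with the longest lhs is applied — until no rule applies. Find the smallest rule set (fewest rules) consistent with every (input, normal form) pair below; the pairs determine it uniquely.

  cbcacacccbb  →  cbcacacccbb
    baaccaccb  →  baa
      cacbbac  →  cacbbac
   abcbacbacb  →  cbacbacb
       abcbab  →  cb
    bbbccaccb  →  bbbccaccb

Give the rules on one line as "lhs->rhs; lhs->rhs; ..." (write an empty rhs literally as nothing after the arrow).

aac->aa; ab->

  | cbcacacccbb
  | baaccaccb => baacaccb => baaaccb => baaacb => baaab => baa
  | cacbbac
  | abcbacbacb => cbacbacb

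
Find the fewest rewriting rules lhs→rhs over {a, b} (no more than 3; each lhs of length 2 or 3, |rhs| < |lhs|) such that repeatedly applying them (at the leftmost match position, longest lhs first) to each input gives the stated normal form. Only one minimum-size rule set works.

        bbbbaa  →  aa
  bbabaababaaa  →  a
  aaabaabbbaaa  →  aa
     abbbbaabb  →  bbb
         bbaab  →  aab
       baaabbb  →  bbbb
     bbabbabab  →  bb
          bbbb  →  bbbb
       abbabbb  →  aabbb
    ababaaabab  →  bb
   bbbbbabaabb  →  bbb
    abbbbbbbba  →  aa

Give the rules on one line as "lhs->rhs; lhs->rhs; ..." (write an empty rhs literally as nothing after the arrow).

aaa->b; ba->a

  | bbbbaa => bbbaa => bbaa => baa => aa
  | bbabaababaaa => babaababaaa => abaababaaa => aaababaaa => bbabaaa => babaaa => abaaa => aaaa => ba => a
  | aaabaabbbaaa => bbaabbbaaa => baabbbaaa => aabbbaaa => aabbaaa => aabaaa => aaaaa => baa => aa
  | abbbbaabb => abbbaabb => abbaabb => abaabb => aaabb => bbb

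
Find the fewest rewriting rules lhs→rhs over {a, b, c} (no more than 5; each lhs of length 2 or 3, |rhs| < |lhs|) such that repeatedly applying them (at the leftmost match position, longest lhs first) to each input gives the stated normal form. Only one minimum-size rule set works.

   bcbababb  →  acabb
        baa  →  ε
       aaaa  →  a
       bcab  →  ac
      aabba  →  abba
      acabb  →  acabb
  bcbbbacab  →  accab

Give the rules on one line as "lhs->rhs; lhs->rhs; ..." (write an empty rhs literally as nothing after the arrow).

  | bcbababb => bcababb => acbabb => acabb
  | baa => ε
  | aaaa => aaa => aa => a
  | bcab => acb => ac

aa->a; baa->; bca->ac; cb->c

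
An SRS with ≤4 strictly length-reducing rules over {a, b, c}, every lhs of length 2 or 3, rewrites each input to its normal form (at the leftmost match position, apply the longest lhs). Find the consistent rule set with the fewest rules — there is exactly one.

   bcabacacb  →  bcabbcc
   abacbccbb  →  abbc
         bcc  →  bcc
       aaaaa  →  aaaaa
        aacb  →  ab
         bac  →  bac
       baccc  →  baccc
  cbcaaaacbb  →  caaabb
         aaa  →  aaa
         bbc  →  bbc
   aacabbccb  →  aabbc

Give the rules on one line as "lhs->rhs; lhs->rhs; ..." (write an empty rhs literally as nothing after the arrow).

aac->a; acb->bc; cb->

  | bcabacacb => bcabacbc => bcabbcc
  | abacbccbb => abbcccbb => abbccb => abbc
  | bcc
  | aaaaa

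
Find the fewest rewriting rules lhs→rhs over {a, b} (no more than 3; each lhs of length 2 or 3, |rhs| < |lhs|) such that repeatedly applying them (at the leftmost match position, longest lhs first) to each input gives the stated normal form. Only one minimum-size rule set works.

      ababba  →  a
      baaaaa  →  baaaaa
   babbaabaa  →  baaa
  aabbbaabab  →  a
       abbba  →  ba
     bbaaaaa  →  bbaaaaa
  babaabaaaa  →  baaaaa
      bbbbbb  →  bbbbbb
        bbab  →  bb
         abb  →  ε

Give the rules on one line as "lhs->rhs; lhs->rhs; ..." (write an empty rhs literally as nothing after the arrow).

  | ababba => abba => a
  | baaaaa
  | babbaabaa => baabaa => baaa
  | aabbbaabab => abaabab => aabab => aab => a

ab->; abb->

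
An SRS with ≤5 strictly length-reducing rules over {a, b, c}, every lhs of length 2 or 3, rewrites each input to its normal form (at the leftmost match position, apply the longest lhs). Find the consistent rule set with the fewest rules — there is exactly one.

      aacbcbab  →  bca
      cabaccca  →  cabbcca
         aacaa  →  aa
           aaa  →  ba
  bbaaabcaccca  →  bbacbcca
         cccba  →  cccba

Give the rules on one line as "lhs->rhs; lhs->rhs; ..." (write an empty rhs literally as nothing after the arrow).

aaa->ba; aac->; acc->bc; bab->a

  | aacbcbab => bcbab => bca
  | cabaccca => cabbcca
  | aacaa => aa
  | aaa => ba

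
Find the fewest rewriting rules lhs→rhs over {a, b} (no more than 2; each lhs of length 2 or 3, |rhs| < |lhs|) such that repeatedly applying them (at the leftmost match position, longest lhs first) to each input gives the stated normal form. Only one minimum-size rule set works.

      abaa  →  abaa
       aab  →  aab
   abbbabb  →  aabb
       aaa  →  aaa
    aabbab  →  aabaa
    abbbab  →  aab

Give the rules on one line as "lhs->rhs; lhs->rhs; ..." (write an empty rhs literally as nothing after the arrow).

  | abaa
  | aab
  | abbbabb => aabb
  | aaa

bab->aa; bbb->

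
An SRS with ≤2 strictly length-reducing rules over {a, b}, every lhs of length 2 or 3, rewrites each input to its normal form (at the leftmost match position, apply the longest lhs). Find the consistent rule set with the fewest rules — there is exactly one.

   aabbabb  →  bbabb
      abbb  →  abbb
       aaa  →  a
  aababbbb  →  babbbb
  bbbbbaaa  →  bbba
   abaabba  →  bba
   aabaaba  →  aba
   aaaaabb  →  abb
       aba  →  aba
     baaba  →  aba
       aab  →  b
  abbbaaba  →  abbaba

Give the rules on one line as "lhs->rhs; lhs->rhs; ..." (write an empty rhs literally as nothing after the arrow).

aa->; baa->a

  | aabbabb => bbabb
  | abbb
  | aaa => a
  | aababbbb => babbbb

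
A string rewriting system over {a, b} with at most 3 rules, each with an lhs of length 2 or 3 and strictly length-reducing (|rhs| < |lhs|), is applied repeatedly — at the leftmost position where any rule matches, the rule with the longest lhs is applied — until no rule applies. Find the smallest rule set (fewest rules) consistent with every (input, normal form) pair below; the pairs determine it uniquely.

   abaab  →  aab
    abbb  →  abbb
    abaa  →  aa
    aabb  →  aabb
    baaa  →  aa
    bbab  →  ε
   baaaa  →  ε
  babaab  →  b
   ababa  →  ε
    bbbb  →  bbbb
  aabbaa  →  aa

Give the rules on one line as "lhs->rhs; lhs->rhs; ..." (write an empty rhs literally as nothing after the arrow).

aaa->; ba->; bab->a

  | abaab => aab
  | abbb
  | abaa => aa
  | aabb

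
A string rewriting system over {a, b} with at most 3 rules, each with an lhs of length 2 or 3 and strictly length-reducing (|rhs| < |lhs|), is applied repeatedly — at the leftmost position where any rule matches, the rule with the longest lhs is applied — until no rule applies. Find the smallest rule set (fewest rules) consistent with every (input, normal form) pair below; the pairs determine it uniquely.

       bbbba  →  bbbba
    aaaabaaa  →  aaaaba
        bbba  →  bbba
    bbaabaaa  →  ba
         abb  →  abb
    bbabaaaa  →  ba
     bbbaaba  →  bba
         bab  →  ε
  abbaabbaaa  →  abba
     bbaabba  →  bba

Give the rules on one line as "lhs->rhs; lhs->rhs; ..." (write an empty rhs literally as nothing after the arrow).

  | bbbba
  | aaaabaaa => aaaabaa => aaaaba
  | bbba
  | bbaabaaa => bbabaaa => baaa => baa => ba

baa->ba; bab->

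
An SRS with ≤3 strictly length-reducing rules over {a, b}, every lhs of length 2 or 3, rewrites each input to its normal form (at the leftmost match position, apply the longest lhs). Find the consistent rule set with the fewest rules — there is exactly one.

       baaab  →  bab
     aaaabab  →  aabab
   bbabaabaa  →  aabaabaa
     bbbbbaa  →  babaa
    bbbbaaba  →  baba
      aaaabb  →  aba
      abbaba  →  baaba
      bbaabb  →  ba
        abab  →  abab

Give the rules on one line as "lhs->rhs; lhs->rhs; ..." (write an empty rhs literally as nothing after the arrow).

  | baaab => bab
  | aaaabab => aabab
  | bbabaabaa => aabaabaa
  | bbbbbaa => abbbaa => babaa

aaa->a; abb->ba; bb->a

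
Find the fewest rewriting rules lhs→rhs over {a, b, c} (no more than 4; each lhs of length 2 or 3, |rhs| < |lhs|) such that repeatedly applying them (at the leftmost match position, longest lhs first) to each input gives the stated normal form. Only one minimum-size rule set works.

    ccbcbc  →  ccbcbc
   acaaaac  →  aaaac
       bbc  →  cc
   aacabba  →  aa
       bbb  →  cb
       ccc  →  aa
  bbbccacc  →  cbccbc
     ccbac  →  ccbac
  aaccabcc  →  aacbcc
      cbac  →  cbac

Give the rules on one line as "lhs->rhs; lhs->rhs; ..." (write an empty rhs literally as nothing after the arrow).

  | ccbcbc
  | acaaaac => aaaac
  | bbc => cc
  | aacabba => aabba => aaca => aa

bb->c; ca->; cac->cb; ccc->aa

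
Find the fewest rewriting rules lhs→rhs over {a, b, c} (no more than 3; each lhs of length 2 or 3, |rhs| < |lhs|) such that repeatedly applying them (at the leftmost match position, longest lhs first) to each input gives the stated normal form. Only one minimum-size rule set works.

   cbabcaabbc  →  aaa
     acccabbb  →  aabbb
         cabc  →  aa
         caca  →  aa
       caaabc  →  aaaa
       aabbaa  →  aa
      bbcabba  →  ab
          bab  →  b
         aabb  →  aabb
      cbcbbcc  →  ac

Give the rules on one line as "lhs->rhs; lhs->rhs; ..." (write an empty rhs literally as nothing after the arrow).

ba->; bc->a; ca->a

  | cbabcaabbc => cbcaabbc => caaabbc => aaabbc => aaaba => aaa
  | acccabbb => accabbb => acabbb => aabbb
  | cabc => abc => aa
  | caca => aca => aa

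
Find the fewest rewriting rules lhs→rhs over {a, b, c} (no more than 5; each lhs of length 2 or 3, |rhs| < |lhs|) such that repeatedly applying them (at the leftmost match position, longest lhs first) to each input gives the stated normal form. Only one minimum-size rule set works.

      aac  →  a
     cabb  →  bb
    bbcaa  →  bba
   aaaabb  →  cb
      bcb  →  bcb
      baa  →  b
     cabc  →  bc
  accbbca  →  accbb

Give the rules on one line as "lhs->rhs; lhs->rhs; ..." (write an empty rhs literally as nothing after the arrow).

  | aac => a
  | cabb => bb
  | bbcaa => bba
  | aaaabb => aabb => cb

aa->; aab->c; aac->a; ca->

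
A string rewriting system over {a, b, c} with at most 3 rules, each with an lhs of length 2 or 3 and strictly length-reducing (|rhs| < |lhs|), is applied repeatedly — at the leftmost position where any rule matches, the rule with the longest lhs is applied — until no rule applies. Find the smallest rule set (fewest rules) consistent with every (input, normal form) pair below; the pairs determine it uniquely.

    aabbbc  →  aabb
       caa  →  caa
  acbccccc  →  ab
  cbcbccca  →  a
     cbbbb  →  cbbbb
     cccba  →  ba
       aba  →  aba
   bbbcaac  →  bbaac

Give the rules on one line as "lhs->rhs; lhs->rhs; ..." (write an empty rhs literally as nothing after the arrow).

bc->; cc->b

  | aabbbc => aabb
  | caa
  | acbccccc => accccc => abccc => acc => ab
  | cbcbccca => cbccca => ccca => bca => a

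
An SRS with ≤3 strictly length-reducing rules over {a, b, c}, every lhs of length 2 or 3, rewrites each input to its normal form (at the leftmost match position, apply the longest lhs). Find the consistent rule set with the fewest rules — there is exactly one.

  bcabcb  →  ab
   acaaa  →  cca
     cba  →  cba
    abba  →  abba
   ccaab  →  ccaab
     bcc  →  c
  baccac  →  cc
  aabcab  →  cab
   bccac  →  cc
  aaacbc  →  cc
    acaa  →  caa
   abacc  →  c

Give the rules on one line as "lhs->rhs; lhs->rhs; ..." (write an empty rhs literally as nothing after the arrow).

  | bcabcb => abcb => ab
  | acaaa => caaa => cca
  | cba
  | abba

aaa->ca; ac->c; bc->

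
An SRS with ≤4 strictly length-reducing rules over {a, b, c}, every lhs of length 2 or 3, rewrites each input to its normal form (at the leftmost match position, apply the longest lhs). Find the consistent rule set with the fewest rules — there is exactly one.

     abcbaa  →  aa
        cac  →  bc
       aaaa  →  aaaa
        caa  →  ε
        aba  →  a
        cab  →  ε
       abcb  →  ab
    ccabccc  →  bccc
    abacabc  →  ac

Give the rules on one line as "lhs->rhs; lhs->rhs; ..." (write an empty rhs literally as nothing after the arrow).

  | abcbaa => abaa => aa
  | cac => bc
  | aaaa
  | caa => ba => ε

ba->; bb->; ca->b; cb->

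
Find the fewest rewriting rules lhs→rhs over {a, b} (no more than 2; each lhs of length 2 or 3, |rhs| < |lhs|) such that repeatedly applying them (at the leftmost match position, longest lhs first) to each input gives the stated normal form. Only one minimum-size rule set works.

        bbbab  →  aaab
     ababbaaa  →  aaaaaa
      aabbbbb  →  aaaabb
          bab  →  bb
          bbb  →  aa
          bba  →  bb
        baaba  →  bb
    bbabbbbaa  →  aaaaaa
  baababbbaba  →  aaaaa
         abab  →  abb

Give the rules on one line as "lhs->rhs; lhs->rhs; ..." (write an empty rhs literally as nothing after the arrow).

  | bbbab => aaab
  | ababbaaa => abbbaaa => aaaaaa
  | aabbbbb => aaaabb
  | bab => bb

ba->b; bbb->aa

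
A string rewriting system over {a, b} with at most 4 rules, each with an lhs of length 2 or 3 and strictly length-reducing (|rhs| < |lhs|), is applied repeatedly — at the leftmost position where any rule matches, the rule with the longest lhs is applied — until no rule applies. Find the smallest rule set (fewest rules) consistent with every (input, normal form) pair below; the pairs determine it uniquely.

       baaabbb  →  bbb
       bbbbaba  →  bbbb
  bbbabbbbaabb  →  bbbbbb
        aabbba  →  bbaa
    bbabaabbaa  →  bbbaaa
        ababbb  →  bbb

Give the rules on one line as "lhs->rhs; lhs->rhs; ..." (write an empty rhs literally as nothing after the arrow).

aab->ba; aba->; abb->ba

  | baaabbb => bababb => bbb
  | bbbbaba => bbbb
  | bbbabbbbaabb => bbbbabbaabb => bbbbbaaabb => bbbbbabab => bbbbbb
  | aabbba => babba => bbaa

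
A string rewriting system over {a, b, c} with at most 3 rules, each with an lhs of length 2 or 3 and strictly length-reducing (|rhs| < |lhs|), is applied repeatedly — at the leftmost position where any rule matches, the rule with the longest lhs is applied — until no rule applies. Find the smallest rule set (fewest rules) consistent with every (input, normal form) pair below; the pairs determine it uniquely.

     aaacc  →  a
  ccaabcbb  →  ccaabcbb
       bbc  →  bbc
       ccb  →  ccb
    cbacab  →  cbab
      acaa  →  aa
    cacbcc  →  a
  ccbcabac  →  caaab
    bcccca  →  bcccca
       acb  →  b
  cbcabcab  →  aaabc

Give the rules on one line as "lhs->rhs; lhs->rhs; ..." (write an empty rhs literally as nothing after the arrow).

  | aaacc => aac => a
  | ccaabcbb
  | bbc
  | ccb

ac->; cab->c; cbc->aa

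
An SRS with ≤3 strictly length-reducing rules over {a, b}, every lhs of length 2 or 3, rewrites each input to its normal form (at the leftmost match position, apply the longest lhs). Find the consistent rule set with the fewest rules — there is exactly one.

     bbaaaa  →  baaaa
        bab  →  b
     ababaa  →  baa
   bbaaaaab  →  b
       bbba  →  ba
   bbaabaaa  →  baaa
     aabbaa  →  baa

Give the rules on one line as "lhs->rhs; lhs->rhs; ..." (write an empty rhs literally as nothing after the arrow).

ab->b; bb->b

  | bbaaaa => baaaa
  | bab => bb => b
  | ababaa => babaa => bbaa => baa
  | bbaaaaab => baaaaab => baaaab => baaab => baab => bab => bb => b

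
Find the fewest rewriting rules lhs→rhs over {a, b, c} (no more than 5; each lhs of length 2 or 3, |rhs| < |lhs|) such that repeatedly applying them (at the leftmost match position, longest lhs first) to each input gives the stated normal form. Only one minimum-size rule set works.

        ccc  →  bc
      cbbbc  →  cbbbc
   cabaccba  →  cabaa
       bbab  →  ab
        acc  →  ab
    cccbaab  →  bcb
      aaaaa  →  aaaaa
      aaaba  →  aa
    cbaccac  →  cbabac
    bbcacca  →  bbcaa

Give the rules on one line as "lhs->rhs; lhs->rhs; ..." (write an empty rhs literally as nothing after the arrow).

  | ccc => bc
  | cbbbc
  | cabaccba => cababba => cabaa
  | bbab => ab

aab->; bba->a; cac->ca; cc->b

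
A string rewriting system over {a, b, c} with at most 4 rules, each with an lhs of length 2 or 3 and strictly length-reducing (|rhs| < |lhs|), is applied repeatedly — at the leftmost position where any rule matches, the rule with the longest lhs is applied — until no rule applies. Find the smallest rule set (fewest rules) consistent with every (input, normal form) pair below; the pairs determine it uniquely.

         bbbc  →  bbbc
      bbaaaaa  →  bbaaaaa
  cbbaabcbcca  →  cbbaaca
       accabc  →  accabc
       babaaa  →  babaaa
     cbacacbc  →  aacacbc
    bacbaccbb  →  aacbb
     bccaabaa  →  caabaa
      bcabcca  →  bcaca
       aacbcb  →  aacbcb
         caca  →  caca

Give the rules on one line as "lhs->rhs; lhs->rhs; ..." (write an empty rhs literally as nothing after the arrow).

bac->a; bcc->c; cba->aa

  | bbbc
  | bbaaaaa
  | cbbaabcbcca => cbbaabcca => cbbaaca
  | accabc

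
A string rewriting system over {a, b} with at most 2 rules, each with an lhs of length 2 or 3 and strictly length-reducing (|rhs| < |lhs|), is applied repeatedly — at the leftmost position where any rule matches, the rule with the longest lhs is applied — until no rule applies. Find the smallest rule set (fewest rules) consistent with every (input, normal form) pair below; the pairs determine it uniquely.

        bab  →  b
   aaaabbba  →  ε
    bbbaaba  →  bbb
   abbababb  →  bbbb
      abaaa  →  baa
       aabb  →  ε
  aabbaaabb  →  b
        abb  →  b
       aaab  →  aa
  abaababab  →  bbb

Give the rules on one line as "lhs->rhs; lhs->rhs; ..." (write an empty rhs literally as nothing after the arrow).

  | bab => b
  | aaaabbba => aaabba => aaba => ab => ε
  | bbbaaba => bbbab => bbb
  | abbababb => bababb => bbbb

ab->; aba->b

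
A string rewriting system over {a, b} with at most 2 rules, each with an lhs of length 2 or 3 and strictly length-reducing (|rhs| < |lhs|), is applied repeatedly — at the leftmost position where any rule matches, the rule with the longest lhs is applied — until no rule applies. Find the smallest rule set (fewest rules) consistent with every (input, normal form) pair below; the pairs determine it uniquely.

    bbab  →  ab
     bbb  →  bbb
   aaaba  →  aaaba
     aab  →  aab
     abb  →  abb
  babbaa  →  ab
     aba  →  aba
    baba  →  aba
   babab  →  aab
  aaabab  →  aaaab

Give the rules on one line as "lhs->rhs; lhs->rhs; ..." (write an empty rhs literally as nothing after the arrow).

  | bbab => bab => ab
  | bbb
  | aaaba
  | aab

baa->; bab->ab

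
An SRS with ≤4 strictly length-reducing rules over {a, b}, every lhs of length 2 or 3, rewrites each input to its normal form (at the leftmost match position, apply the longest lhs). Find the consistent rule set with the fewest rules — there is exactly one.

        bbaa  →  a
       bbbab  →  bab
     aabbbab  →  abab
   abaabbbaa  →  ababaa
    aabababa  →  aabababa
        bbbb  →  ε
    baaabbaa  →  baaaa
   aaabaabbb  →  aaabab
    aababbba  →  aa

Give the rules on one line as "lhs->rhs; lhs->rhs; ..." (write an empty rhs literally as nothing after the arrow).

  | bbaa => a
  | bbbab => bab
  | aabbbab => abab
  | abaabbbaa => ababaa

abb->; bb->; bba->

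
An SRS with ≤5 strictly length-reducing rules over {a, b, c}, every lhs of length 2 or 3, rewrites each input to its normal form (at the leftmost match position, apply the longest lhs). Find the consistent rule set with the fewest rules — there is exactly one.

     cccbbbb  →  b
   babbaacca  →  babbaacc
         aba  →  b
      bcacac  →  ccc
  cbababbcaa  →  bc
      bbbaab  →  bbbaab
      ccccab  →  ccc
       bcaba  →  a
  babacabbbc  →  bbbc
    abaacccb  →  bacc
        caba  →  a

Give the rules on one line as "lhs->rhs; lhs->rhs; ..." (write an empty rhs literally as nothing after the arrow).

aba->b; bca->c; ca->c; cb->

  | cccbbbb => ccbbb => cbb => b
  | babbaacca => babbaacc
  | aba => b
  | bcacac => ccac => ccc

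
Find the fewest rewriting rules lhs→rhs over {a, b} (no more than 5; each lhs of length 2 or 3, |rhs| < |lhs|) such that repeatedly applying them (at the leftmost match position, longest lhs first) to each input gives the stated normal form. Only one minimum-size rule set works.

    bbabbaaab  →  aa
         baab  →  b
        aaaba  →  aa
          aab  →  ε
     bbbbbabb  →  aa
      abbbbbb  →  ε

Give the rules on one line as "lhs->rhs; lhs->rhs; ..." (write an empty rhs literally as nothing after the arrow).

  | bbabbaaab => bbbaaab => aaaab => aa
  | baab => b
  | aaaba => aa
  | aab => ε

aab->; bb->; bba->b; bbb->a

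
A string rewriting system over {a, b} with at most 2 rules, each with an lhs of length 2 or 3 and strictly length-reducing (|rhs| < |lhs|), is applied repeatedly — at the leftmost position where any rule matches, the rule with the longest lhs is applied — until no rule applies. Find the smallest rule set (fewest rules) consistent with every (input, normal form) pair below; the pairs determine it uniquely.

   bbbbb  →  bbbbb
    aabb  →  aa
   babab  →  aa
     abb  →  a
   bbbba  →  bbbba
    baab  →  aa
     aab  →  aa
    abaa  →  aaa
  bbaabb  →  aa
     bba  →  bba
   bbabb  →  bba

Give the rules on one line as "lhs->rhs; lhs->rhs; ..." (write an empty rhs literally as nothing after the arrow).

  | bbbbb
  | aabb => aab => aa
  | babab => baab => aab => aa
  | abb => ab => a

ab->a; baa->aa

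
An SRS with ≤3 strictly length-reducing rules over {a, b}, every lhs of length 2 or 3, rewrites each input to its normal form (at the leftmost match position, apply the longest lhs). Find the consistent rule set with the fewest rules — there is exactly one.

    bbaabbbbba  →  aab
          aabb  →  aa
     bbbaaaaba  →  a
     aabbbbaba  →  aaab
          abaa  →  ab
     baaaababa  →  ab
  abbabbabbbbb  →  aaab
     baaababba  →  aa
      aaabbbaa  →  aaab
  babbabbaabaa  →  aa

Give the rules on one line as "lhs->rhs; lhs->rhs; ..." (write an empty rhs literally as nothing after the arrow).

ba->b; bb->

  | bbaabbbbba => aabbbbba => aabbba => aaba => aab
  | aabb => aa
  | bbbaaaaba => baaaaba => baaaba => baaba => baba => bba => a
  | aabbbbaba => aabbaba => aaaba => aaab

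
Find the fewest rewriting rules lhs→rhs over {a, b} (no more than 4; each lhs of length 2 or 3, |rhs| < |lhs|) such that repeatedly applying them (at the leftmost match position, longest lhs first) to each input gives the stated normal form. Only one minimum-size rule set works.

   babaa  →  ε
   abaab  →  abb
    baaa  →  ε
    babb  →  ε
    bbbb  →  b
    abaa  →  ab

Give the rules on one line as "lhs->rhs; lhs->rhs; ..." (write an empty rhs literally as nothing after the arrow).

ba->; baa->b; bab->ba; bbb->

  | babaa => baaa => ba => ε
  | abaab => abb
  | baaa => ba => ε
  | babb => bab => ba => ε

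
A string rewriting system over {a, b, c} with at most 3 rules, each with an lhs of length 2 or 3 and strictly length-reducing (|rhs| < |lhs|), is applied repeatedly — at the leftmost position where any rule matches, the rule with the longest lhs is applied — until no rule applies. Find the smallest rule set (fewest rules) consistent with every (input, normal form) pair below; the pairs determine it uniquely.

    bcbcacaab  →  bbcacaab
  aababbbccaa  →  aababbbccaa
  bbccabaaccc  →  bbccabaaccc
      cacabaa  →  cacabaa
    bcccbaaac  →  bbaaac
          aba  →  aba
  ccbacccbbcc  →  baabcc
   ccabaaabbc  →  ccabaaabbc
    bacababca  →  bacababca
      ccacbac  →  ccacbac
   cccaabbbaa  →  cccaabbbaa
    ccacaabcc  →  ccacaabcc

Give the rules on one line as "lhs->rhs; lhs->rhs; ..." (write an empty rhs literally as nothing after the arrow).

bcb->bb; cbb->ab; ccb->b

  | bcbcacaab => bbcacaab
  | aababbbccaa
  | bbccabaaccc
  | cacabaa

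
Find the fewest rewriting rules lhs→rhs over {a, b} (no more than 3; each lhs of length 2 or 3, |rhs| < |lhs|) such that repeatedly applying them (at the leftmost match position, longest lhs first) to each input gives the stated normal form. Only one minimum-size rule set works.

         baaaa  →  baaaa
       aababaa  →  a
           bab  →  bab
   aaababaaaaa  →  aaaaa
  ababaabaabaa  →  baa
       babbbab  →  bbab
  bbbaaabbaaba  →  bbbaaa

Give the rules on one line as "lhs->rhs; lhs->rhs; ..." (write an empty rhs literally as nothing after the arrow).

  | baaaa
  | aababaa => abaa => a
  | bab
  | aaababaaaaa => aabaaaaa => aaaaa

aba->; abb->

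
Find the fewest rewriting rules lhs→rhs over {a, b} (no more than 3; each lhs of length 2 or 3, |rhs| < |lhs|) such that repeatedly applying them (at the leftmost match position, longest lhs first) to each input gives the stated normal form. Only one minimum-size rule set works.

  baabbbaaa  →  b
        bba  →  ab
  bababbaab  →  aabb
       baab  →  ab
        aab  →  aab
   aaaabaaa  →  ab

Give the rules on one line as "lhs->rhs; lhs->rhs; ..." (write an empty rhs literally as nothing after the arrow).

aba->b; baa->a; bba->ab

  | baabbbaaa => abbbaaa => ababaa => bbaa => aba => b
  | bba => ab
  | bababbaab => bbbbaab => bbabab => abbab => aabb
  | baab => ab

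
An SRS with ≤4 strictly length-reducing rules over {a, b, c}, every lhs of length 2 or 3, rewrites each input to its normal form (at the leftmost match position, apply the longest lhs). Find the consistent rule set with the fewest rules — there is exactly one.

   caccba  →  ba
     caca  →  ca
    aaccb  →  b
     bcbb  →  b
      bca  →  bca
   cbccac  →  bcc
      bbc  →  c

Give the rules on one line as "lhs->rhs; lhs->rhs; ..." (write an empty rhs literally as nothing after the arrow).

ac->; bb->; cb->b

  | caccba => ccba => cba => ba
  | caca => ca
  | aaccb => acb => b
  | bcbb => bbb => b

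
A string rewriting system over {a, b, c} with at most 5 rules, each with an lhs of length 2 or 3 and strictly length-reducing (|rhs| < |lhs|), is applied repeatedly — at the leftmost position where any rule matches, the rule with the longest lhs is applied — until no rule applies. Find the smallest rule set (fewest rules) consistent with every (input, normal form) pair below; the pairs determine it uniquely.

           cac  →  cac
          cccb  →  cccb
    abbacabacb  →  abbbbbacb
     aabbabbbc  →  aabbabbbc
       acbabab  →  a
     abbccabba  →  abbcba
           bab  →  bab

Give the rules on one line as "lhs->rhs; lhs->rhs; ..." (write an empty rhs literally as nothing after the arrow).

  | cac
  | cccb
  | abbacabacb => abbbbbacb
  | aabbabbbc

aba->; aca->bb; cab->; cbb->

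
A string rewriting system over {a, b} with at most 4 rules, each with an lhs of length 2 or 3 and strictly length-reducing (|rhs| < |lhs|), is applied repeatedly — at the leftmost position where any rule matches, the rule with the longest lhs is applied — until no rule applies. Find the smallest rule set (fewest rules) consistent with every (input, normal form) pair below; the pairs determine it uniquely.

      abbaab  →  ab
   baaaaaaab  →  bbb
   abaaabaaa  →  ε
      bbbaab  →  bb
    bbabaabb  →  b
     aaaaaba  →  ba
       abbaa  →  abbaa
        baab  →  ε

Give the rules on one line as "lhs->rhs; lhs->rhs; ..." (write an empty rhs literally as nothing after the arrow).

  | abbaab => abbab => ab
  | baaaaaaab => babaaaab => aaaab => abab => bbb
  | abaaabaaa => bbaabaaa => bbabaaa => baaa => bab => ε
  | bbbaab => bbbab => bb

aaa->ab; aab->ab; aba->bb; bab->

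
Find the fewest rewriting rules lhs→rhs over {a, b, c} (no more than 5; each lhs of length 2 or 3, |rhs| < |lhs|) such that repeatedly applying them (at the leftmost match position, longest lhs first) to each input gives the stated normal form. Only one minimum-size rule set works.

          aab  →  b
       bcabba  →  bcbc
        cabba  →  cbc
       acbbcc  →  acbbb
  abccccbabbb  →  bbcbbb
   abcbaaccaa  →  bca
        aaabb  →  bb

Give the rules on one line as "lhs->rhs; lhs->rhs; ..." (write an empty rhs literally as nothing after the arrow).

  | aab => ab => b
  | bcabba => bcbba => bcbc
  | cabba => cbba => cbc
  | acbbcc => acbbb

ab->b; ba->c; cc->b; ccc->cc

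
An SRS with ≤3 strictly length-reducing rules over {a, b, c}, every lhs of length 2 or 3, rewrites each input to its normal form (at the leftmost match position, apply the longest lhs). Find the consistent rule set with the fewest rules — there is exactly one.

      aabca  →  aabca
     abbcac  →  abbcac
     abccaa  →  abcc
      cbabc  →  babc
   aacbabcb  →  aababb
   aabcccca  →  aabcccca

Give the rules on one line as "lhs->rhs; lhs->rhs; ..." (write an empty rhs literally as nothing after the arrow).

  | aabca
  | abbcac
  | abccaa => abcc
  | cbabc => babc

caa->c; cb->b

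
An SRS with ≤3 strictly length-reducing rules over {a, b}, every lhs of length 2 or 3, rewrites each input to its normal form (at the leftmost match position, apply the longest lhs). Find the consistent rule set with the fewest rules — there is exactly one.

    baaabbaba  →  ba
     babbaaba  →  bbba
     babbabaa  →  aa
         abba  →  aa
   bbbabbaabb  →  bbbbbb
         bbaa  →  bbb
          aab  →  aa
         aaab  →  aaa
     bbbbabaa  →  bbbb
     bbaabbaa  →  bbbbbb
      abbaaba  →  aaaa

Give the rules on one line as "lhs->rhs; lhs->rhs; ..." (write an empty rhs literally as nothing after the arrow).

  | baaabbaba => bbabbaba => bbaba => ba
  | babbaaba => baaba => bbba
  | babbabaa => babaa => aa
  | abba => aba => aa

ab->a; baa->bb; bab->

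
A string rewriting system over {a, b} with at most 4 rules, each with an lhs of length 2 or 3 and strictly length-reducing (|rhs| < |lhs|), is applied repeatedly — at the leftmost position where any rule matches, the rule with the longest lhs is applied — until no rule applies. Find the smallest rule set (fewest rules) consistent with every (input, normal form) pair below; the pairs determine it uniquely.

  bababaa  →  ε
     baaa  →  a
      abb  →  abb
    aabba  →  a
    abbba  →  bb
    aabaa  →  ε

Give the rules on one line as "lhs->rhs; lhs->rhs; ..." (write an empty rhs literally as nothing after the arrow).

  | bababaa => ababaa => bbbaa => bbaa => baa => aa => ε
  | baaa => aaa => a
  | abb
  | aabba => bba => ba => a

aa->; aba->bb; ba->a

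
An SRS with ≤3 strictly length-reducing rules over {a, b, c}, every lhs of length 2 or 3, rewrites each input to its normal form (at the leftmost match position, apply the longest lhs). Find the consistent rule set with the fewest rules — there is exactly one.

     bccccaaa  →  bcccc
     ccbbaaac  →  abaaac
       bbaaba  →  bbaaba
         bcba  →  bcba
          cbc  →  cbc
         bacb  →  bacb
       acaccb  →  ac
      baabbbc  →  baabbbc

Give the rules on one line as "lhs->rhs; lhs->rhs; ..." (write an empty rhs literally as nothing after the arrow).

  | bccccaaa => bccccaa => bcccca => bcccc
  | ccbbaaac => abaaac
  | bbaaba
  | bcba

ca->c; ccb->a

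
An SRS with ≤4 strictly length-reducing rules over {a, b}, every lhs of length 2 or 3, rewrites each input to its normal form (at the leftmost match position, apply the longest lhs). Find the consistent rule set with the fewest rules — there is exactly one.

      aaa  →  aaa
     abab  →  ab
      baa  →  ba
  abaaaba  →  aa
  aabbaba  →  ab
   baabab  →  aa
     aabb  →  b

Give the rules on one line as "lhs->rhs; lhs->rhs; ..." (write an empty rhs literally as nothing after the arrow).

aab->; aba->bb; baa->ba; bb->a

  | aaa
  | abab => bbb => ab
  | baa => ba
  | abaaaba => bbaaba => aaaba => aa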